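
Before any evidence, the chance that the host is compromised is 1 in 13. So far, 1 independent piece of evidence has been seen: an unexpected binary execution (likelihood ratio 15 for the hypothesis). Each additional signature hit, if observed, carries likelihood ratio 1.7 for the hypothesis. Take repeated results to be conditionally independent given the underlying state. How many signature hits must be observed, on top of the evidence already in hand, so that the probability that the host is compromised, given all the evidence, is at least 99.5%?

Prior odds = (1/13)/(12/13) = 1/12.
Bayes factor of the evidence already in hand = 15.
Odds after that evidence = (1/12) × 15 = 1.25.
Target odds = 0.995/0.005 = 199.
Need 1.7ⁿ ≥ 199 ÷ 1.25 = 159.2.
1.7⁹ ≈118.588 falls short of 159.2 but 1.7¹⁰ ≈201.599 reaches it, so n = 10.

10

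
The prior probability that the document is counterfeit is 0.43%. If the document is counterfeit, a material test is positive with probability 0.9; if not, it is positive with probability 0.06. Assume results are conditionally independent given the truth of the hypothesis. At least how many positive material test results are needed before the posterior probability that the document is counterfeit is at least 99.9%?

Prior odds = 0.0043/0.9957 = 43/9957.
Likelihood ratio of a positive = 0.9/0.06 = 15.
Target odds: 0.999 ÷ 0.001 = 999.
Need (43/9957) × 15ⁿ ≥ 999, i.e. 15ⁿ ≥ 9947043/43.
15⁴ = 50625 falls short of 9947043/43 but 15⁵ = 759375 reaches it, so n = 5.

5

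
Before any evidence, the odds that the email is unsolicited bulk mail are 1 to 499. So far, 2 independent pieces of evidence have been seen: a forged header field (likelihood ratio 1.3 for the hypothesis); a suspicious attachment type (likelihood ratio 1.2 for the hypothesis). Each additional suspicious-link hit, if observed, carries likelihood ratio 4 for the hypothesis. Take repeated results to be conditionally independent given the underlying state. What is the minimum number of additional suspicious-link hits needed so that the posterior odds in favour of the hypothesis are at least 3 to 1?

5

Prior odds = 1/499.
Combined Bayes factor of the evidence already in hand = 1.3 × 1.2 = 1.56.
Odds after that evidence = (1/499) × 1.56 = 39/12475.
Target odds = 3.
Need 4ⁿ ≥ 3 ÷ (39/12475) = 12475/13.
4⁴ = 256 falls short of 12475/13 but 4⁵ = 1024 reaches it, so n = 5.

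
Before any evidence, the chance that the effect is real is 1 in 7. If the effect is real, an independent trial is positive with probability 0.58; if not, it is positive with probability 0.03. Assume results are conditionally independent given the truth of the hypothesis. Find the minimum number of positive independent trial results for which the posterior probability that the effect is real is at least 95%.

Prior odds = (1/7)/(6/7) = 1/6.
Likelihood ratio of a positive = 0.58/0.03 = 58/3.
Target posterior odds = 0.95/0.05 = 19.
Require (58/3)ⁿ ≥ 19 ÷ (1/6) = 114.
(58/3)¹ = 58/3 falls short of 114 but (58/3)² = 3364/9 reaches it, so n = 2.

2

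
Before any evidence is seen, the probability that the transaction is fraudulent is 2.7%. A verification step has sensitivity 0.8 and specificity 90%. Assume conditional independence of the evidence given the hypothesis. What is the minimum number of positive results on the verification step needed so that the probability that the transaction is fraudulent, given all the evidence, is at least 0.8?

Prior odds = 0.027/0.973 = 27/973.
False-positive rate = 1 − 0.9 = 0.1; likelihood ratio of a positive = 0.8/0.1 = 8.
Target odds: 0.8 ÷ 0.2 = 4.
Require 8ⁿ ≥ 4 ÷ (27/973) = 3892/27.
8² = 64 falls short of 3892/27 but 8³ = 512 reaches it, so n = 3.

3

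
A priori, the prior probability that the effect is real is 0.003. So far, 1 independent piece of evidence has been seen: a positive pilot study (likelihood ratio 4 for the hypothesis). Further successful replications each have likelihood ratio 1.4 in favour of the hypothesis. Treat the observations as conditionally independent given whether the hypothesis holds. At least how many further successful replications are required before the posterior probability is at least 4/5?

18

Prior odds = 0.003/0.997 = 3/997.
Bayes factor of the evidence already in hand = 4.
Odds after that evidence = (3/997) × 4 = 12/997.
Target odds = 0.8/0.2 = 4.
Need 1.4ⁿ ≥ 4 ÷ (12/997) = 997/3.
1.4¹⁷ ≈304.913 falls short of 997/3 but 1.4¹⁸ ≈426.879 reaches it, so n = 18.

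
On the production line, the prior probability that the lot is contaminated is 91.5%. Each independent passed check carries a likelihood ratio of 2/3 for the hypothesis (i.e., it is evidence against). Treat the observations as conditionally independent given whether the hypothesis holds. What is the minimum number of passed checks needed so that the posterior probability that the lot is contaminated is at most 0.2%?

22

Prior odds: 0.915 ÷ 0.085 = 183/17.
Likelihood ratio per passed check = 2/3.
Target odds: 0.002 ÷ 0.998 = 1/499.
Need (183/17) × (2/3)ⁿ ≤ 1/499, i.e. (2/3)ⁿ ≤ 17/91317.
(2/3)²¹ ≈0.000200486 is still above 17/91317 but (2/3)²² ≈0.000133657 is at or below it, so n = 22.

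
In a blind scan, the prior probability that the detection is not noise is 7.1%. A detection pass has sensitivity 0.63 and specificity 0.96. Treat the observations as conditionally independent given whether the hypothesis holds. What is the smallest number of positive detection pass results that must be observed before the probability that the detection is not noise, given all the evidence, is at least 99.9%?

4

Prior odds = 0.071/0.929 = 71/929.
False-positive rate = 1 − 0.96 = 0.04; likelihood ratio of a positive = 0.63/0.04 = 15.75.
Target posterior odds = 0.999/0.001 = 999.
Require 15.75ⁿ ≥ 999 ÷ (71/929) = 928071/71.
15.75³ = 3906.984375 falls short of 928071/71 but 15.75⁴ = 15752961/256 reaches it, so n = 4.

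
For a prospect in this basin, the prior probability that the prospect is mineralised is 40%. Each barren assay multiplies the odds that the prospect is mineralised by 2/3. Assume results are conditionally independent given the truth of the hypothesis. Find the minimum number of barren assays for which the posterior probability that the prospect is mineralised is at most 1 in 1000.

Prior odds = 0.4/0.6 = 2/3.
Likelihood ratio per barren assay = 2/3.
Target posterior odds = 0.001/0.999 = 1/999.
Need (2/3) × (2/3)ⁿ ≤ 1/999, i.e. (2/3)ⁿ ≤ 1/666.
(2/3)¹⁶ = 65536/43046721 is still above 1/666 but (2/3)¹⁷ = 131072/129140163 is at or below it, so n = 17.

17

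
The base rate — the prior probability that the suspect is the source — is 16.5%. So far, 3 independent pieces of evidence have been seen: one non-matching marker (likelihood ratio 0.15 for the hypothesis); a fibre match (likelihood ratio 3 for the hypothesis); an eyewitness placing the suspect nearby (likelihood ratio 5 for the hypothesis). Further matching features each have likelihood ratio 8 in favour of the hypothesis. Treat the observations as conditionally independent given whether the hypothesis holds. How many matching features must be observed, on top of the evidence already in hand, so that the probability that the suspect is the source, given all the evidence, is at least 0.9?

2

Prior odds = 0.165/0.835 = 33/167.
Combined Bayes factor of the evidence already in hand = 0.15 × 3 × 5 = 2.25.
Odds after that evidence = (33/167) × 2.25 = 297/668.
Target odds = 0.9/0.1 = 9.
Need 8ⁿ ≥ 9 ÷ (297/668) = 668/33.
8¹ = 8 falls short of 668/33 but 8² = 64 reaches it, so n = 2.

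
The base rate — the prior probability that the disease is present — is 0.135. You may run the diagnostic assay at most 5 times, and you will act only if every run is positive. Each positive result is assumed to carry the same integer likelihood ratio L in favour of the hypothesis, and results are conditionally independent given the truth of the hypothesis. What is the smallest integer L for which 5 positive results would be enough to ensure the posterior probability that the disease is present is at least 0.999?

6

Prior odds = 0.135/0.865 = 27/173.
Target odds = 0.999/0.001 = 999.
Need L⁵ ≥ 999 ÷ (27/173) = 6401.
5⁵ = 3125 < 6401 ≤ 7776 = 6⁵, so L = 6.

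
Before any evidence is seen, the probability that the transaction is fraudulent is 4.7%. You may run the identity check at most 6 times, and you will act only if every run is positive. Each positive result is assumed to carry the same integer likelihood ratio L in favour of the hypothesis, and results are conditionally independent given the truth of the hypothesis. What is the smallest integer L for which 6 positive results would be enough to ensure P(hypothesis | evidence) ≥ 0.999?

Prior odds = 0.047/0.953 = 47/953.
Target odds = 0.999/0.001 = 999.
Need L⁶ ≥ 999 ÷ (47/953) = 952047/47.
5⁶ = 15625 < 952047/47 ≤ 46656 = 6⁶, so L = 6.

6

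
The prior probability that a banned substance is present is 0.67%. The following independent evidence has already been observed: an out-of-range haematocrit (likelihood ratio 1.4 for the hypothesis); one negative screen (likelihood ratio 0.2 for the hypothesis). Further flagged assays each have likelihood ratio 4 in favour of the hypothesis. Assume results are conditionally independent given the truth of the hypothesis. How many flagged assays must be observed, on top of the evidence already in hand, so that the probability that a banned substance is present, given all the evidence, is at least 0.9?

7

Prior odds = 0.0067/0.9933 = 67/9933.
Combined Bayes factor of the evidence already in hand = 1.4 × 0.2 = 0.28.
Odds after that evidence = (67/9933) × 0.28 = 67/35475.
Target odds = 0.9/0.1 = 9.
Need 4ⁿ ≥ 9 ÷ (67/35475) = 319275/67.
4⁶ = 4096 falls short of 319275/67 but 4⁷ = 16384 reaches it, so n = 7.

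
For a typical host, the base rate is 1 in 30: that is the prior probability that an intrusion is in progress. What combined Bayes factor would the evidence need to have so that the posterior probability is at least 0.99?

Prior odds = (1/30)/(29/30) = 1/29.
Target odds = 0.99/0.01 = 99.
Required Bayes factor = 99 ÷ (1/29) = 2871.

2871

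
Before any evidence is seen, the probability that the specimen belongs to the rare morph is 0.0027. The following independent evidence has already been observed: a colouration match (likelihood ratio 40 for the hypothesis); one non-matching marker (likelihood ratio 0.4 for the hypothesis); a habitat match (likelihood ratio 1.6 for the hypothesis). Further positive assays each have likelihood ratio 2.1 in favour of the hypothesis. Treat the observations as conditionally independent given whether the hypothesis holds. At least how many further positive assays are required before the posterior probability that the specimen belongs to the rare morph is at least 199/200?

11

Prior odds = 0.0027/0.9973 = 27/9973.
Combined Bayes factor of the evidence already in hand = 40 × 0.4 × 1.6 = 25.6.
Odds after that evidence = (27/9973) × 25.6 = 3456/49865.
Target odds = 0.995/0.005 = 199.
Need 2.1ⁿ ≥ 199 ÷ (3456/49865) = 9923135/3456.
2.1¹⁰ ≈1667.99 falls short of 9923135/3456 but 2.1¹¹ ≈3502.78 reaches it, so n = 11.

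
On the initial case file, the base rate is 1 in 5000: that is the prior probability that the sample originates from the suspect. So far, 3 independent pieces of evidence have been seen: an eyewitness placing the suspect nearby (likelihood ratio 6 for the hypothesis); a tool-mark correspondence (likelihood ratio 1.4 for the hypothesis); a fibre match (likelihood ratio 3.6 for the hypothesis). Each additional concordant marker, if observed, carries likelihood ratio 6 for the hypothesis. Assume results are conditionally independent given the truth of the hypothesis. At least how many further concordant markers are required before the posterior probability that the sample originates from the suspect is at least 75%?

4

Prior odds = 0.0002/0.9998 = 1/4999.
Combined Bayes factor of the evidence already in hand = 6 × 1.4 × 3.6 = 30.24.
Odds after that evidence = (1/4999) × 30.24 = 756/124975.
Target odds = 0.75/0.25 = 3.
Need 6ⁿ ≥ 3 ÷ (756/124975) = 124975/252.
6³ = 216 falls short of 124975/252 but 6⁴ = 1296 reaches it, so n = 4.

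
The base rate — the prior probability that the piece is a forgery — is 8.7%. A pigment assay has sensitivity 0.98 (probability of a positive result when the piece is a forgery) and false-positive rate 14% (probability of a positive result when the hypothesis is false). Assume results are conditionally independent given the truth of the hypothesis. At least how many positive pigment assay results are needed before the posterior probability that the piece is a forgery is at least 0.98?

4

Prior odds: 0.087 ÷ 0.913 = 87/913.
Likelihood ratio of a positive result = 0.98/0.14 = 7.
Target posterior odds = 0.98/0.02 = 49.
Require 7ⁿ ≥ 49 ÷ (87/913) = 44737/87.
7³ = 343 falls short of 44737/87 but 7⁴ = 2401 reaches it, so n = 4.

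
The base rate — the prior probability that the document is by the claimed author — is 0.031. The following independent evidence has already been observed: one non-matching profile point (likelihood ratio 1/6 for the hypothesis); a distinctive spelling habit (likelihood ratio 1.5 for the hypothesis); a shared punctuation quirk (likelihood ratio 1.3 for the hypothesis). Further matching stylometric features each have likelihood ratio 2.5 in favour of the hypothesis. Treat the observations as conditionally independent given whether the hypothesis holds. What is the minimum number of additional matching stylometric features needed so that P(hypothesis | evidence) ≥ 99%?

10

Prior odds = 0.031/0.969 = 31/969.
Combined Bayes factor of the evidence already in hand = (1/6) × 1.5 × 1.3 = 0.325.
Odds after that evidence = (31/969) × 0.325 = 403/38760.
Target odds = 0.99/0.01 = 99.
Need 2.5ⁿ ≥ 99 ÷ (403/38760) = 3837240/403.
2.5⁹ = 1953125/512 falls short of 3837240/403 but 2.5¹⁰ = 9765625/1024 reaches it, so n = 10.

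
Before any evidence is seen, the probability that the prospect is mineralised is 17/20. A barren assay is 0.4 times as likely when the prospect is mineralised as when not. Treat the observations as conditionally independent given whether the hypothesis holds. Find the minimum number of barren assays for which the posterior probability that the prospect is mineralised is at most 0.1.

5

Prior odds: 0.85 ÷ 0.15 = 17/3.
Likelihood ratio per barren assay = 0.4.
Target odds: 0.1 ÷ 0.9 = 1/9.
Require 0.4ⁿ ≤ 1/9 ÷ (17/3) = 1/51.
0.4⁴ = 0.0256 is still above 1/51 but 0.4⁵ = 0.01024 is at or below it, so n = 5.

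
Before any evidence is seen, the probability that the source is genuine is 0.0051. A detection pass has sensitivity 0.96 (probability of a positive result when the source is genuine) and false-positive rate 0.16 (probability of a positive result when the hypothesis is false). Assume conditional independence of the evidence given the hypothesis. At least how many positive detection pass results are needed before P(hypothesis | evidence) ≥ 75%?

4

Prior odds: 0.0051 ÷ 0.9949 = 51/9949.
Likelihood ratio of a positive result = 0.96/0.16 = 6.
Target odds: 0.75 ÷ 0.25 = 3.
Require 6ⁿ ≥ 3 ÷ (51/9949) = 9949/17.
6³ = 216 falls short of 9949/17 but 6⁴ = 1296 reaches it, so n = 4.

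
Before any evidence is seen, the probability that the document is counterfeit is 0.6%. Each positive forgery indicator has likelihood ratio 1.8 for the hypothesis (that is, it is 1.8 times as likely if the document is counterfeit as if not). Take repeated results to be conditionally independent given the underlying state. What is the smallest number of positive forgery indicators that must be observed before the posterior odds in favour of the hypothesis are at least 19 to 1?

14

Prior odds = 0.006/0.994 = 3/497.
Likelihood ratio per positive forgery indicator = 1.8.
Target odds = 19.
Need (3/497) × 1.8ⁿ ≥ 19, i.e. 1.8ⁿ ≥ 9443/3.
1.8¹³ ≈2082.3 falls short of 9443/3 but 1.8¹⁴ ≈3748.13 reaches it, so n = 14.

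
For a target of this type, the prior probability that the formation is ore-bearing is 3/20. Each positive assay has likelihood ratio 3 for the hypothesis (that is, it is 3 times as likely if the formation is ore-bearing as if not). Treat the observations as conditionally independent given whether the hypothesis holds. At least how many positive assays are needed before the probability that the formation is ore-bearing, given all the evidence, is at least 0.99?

6

Prior odds = 0.15/0.85 = 3/17.
Likelihood ratio per positive assay = 3.
Target posterior odds = 0.99/0.01 = 99.
Require 3ⁿ ≥ 99 ÷ (3/17) = 561.
3⁵ = 243 falls short of 561 but 3⁶ = 729 reaches it, so n = 6.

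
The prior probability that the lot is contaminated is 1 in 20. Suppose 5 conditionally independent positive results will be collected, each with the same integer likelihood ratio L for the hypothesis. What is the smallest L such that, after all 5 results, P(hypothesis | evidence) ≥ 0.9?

Prior odds = 0.05/0.95 = 1/19.
Target odds = 0.9/0.1 = 9.
Need L⁵ ≥ 9 ÷ (1/19) = 171.
2⁵ = 32 < 171 ≤ 243 = 3⁵, so L = 3.

3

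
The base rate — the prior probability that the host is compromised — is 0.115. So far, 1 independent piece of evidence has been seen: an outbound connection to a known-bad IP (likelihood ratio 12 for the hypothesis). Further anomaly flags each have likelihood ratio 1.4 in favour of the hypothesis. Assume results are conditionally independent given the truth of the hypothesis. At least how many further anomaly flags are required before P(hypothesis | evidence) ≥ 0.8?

Prior odds = 0.115/0.885 = 23/177.
Bayes factor of the evidence already in hand = 12.
Odds after that evidence = (23/177) × 12 = 92/59.
Target odds = 0.8/0.2 = 4.
Need 1.4ⁿ ≥ 4 ÷ (92/59) = 59/23.
1.4² = 1.96 falls short of 59/23 but 1.4³ = 2.744 reaches it, so n = 3.

3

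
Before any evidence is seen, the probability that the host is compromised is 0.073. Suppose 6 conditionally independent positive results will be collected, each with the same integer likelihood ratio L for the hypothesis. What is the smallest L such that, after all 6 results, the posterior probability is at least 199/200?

Prior odds = 0.073/0.927 = 73/927.
Target odds = 0.995/0.005 = 199.
Need L⁶ ≥ 199 ÷ (73/927) = 184473/73.
3⁶ = 729 < 184473/73 ≤ 4096 = 4⁶, so L = 4.

4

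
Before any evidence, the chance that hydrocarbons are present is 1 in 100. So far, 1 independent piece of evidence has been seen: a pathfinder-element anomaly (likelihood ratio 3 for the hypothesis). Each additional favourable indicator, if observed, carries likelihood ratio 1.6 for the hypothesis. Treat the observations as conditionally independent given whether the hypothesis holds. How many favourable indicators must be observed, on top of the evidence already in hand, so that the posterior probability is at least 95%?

Prior odds = 0.01/0.99 = 1/99.
Bayes factor of the evidence already in hand = 3.
Odds after that evidence = (1/99) × 3 = 1/33.
Target odds = 0.95/0.05 = 19.
Need 1.6ⁿ ≥ 19 ÷ (1/33) = 627.
1.6¹³ ≈450.36 falls short of 627 but 1.6¹⁴ ≈720.576 reaches it, so n = 14.

14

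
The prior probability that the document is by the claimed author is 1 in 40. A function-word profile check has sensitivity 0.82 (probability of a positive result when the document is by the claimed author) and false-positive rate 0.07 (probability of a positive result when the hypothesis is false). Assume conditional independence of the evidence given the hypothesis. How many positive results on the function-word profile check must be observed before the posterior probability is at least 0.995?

Prior odds: 0.025 ÷ 0.975 = 1/39.
Likelihood ratio of a positive result = 0.82/0.07 = 82/7.
Target odds: 0.995 ÷ 0.005 = 199.
Need (1/39) × (82/7)ⁿ ≥ 199, i.e. (82/7)ⁿ ≥ 7761.
(82/7)³ = 551368/343 falls short of 7761 but (82/7)⁴ = 45212176/2401 reaches it, so n = 4.

4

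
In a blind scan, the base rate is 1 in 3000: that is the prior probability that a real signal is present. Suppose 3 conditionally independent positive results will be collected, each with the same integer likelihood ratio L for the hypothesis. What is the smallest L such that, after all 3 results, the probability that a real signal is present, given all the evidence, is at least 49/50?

53

Prior odds = (1/3000)/(2999/3000) = 1/2999.
Target odds = 0.98/0.02 = 49.
Need L³ ≥ 49 ÷ (1/2999) = 146951.
52³ = 140608 < 146951 ≤ 148877 = 53³, so L = 53.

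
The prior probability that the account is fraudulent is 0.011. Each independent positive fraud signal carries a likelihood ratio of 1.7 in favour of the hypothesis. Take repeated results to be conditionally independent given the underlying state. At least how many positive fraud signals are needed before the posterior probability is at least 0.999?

22

Prior odds = 0.011/0.989 = 11/989.
Likelihood ratio per positive fraud signal = 1.7.
Target odds: 0.999 ÷ 0.001 = 999.
Need (11/989) × 1.7ⁿ ≥ 999, i.e. 1.7ⁿ ≥ 988011/11.
1.7²¹ ≈69091.9 falls short of 988011/11 but 1.7²² ≈117456 reaches it, so n = 22.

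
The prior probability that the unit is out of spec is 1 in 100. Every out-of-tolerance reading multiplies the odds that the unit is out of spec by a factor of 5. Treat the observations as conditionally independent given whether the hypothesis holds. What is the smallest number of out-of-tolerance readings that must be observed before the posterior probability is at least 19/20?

Prior odds: 0.01 ÷ 0.99 = 1/99.
Likelihood ratio per out-of-tolerance reading = 5.
Target posterior odds = 0.95/0.05 = 19.
Need (1/99) × 5ⁿ ≥ 19, i.e. 5ⁿ ≥ 1881.
5⁴ = 625 falls short of 1881 but 5⁵ = 3125 reaches it, so n = 5.

5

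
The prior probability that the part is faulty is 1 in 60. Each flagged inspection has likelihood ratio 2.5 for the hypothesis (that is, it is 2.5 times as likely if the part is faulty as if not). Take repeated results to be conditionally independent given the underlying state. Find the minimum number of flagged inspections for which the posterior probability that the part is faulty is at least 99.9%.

Prior odds = (1/60)/(59/60) = 1/59.
Likelihood ratio per flagged inspection = 2.5.
Target posterior odds = 0.999/0.001 = 999.
Need (1/59) × 2.5ⁿ ≥ 999, i.e. 2.5ⁿ ≥ 58941.
2.5¹¹ = 48828125/2048 falls short of 58941 but 2.5¹² = 244140625/4096 reaches it, so n = 12.

12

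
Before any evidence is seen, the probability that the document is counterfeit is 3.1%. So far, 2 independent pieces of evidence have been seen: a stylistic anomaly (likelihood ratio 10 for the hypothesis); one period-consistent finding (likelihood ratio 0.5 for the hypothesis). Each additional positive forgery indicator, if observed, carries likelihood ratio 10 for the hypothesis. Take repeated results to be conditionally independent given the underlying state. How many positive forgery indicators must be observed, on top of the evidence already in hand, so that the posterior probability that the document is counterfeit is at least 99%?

Prior odds = 0.031/0.969 = 31/969.
Combined Bayes factor of the evidence already in hand = 10 × 0.5 = 5.
Odds after that evidence = (31/969) × 5 = 155/969.
Target odds = 0.99/0.01 = 99.
Need 10ⁿ ≥ 99 ÷ (155/969) = 95931/155.
10² = 100 falls short of 95931/155 but 10³ = 1000 reaches it, so n = 3.

3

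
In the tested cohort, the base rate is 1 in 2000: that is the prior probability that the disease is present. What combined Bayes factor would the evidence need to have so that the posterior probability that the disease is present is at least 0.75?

Prior odds = 0.0005/0.9995 = 1/1999.
Target odds = 0.75/0.25 = 3.
Required Bayes factor = 3 ÷ (1/1999) = 5997.

5997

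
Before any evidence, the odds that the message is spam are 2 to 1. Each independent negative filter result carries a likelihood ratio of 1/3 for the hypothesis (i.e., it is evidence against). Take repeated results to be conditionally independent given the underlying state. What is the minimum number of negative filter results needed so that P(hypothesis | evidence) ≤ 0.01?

5

Prior odds = 2.
Likelihood ratio per negative filter result = 1/3.
Target posterior odds = 0.01/0.99 = 1/99.
Require (1/3)ⁿ ≤ 1/99 ÷ 2 = 1/198.
(1/3)⁴ = 1/81 is still above 1/198 but (1/3)⁵ = 1/243 is at or below it, so n = 5.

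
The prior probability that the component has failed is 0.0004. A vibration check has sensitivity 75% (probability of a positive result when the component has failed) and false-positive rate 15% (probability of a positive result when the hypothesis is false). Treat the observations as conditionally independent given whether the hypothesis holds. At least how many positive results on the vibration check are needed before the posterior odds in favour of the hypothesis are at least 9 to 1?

Prior odds = 0.0004/0.9996 = 1/2499.
Likelihood ratio of a positive result = 0.75/0.15 = 5.
Target odds = 9.
Need (1/2499) × 5ⁿ ≥ 9, i.e. 5ⁿ ≥ 22491.
5⁶ = 15625 falls short of 22491 but 5⁷ = 78125 reaches it, so n = 7.

7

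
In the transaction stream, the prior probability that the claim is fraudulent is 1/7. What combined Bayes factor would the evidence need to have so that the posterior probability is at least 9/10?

Prior odds = (1/7)/(6/7) = 1/6.
Target odds = 0.9/0.1 = 9.
Required Bayes factor = 9 ÷ (1/6) = 54.

54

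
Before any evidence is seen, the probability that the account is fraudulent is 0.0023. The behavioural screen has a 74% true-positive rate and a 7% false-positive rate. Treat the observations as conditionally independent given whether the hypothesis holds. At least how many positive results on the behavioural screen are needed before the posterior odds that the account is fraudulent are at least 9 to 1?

Prior odds: 0.0023 ÷ 0.9977 = 23/9977.
Likelihood ratio of a positive result = 0.74/0.07 = 74/7.
Target odds = 9.
Need (23/9977) × (74/7)ⁿ ≥ 9, i.e. (74/7)ⁿ ≥ 89793/23.
(74/7)³ = 405224/343 falls short of 89793/23 but (74/7)⁴ = 29986576/2401 reaches it, so n = 4.

4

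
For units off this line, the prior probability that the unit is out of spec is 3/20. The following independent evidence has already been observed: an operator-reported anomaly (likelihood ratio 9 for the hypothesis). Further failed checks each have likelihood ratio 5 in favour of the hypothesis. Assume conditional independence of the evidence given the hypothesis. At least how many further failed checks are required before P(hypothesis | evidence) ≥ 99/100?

3

Prior odds = 0.15/0.85 = 3/17.
Bayes factor of the evidence already in hand = 9.
Odds after that evidence = (3/17) × 9 = 27/17.
Target odds = 0.99/0.01 = 99.
Need 5ⁿ ≥ 99 ÷ (27/17) = 187/3.
5² = 25 falls short of 187/3 but 5³ = 125 reaches it, so n = 3.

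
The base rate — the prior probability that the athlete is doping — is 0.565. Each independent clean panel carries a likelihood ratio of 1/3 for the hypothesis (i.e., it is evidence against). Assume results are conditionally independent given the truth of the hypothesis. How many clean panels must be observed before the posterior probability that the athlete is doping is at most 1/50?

Prior odds: 0.565 ÷ 0.435 = 113/87.
Likelihood ratio per clean panel = 1/3.
Target odds: 0.02 ÷ 0.98 = 1/49.
Require (1/3)ⁿ ≤ 1/49 ÷ (113/87) = 87/5537.
(1/3)³ = 1/27 is still above 87/5537 but (1/3)⁴ = 1/81 is at or below it, so n = 4.

4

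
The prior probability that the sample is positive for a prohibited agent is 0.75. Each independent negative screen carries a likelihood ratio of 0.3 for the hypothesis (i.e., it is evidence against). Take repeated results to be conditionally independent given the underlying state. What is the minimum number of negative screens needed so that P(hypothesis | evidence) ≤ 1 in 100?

Prior odds = 0.75/0.25 = 3.
Likelihood ratio per negative screen = 0.3.
Target odds: 0.01 ÷ 0.99 = 1/99.
Require 0.3ⁿ ≤ 1/99 ÷ 3 = 1/297.
0.3⁴ = 0.0081 is still above 1/297 but 0.3⁵ = 243/100000 is at or below it, so n = 5.

5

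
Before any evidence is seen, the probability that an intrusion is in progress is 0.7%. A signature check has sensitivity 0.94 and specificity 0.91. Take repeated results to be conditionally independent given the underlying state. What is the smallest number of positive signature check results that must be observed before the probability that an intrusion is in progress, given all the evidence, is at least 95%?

4

Prior odds: 0.007 ÷ 0.993 = 7/993.
False-positive rate = 1 − 0.91 = 0.09; likelihood ratio of a positive = 0.94/0.09 = 94/9.
Target posterior odds = 0.95/0.05 = 19.
Need (7/993) × (94/9)ⁿ ≥ 19, i.e. (94/9)ⁿ ≥ 18867/7.
(94/9)³ = 830584/729 falls short of 18867/7 but (94/9)⁴ = 78074896/6561 reaches it, so n = 4.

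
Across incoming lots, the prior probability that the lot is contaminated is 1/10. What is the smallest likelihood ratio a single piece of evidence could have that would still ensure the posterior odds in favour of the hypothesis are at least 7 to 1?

Prior odds = 0.1/0.9 = 1/9.
Target odds = 7.
Required Bayes factor = 7 ÷ (1/9) = 63.

63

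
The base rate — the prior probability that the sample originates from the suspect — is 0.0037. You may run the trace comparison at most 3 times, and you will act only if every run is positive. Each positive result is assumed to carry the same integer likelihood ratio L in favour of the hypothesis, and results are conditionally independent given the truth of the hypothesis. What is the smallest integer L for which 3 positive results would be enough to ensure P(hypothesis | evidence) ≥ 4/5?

11

Prior odds = 0.0037/0.9963 = 37/9963.
Target odds = 0.8/0.2 = 4.
Need L³ ≥ 4 ÷ (37/9963) = 39852/37.
10³ = 1000 < 39852/37 ≤ 1331 = 11³, so L = 11.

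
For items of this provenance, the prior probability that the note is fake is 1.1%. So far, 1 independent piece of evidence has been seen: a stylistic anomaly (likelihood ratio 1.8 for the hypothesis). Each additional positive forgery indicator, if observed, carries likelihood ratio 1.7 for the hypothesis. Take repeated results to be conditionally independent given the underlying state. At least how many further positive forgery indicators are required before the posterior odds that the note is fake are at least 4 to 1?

10

Prior odds = 0.011/0.989 = 11/989.
Bayes factor of the evidence already in hand = 1.8.
Odds after that evidence = (11/989) × 1.8 = 99/4945.
Target odds = 4.
Need 1.7ⁿ ≥ 4 ÷ (99/4945) = 19780/99.
1.7⁹ ≈118.588 falls short of 19780/99 but 1.7¹⁰ ≈201.599 reaches it, so n = 10.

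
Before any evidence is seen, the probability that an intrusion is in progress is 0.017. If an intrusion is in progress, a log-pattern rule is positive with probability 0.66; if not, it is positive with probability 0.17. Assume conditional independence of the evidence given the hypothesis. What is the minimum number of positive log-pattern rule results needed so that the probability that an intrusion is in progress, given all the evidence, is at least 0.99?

Prior odds: 0.017 ÷ 0.983 = 17/983.
Likelihood ratio of a positive = 0.66/0.17 = 66/17.
Target odds: 0.99 ÷ 0.01 = 99.
Require (66/17)ⁿ ≥ 99 ÷ (17/983) = 97317/17.
(66/17)⁶ ≈3424.29 falls short of 97317/17 but (66/17)⁷ ≈13294.3 reaches it, so n = 7.

7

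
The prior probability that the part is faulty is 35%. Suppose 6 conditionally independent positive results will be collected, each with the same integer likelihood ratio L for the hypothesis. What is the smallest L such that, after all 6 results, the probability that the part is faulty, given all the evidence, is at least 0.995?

3

Prior odds = 0.35/0.65 = 7/13.
Target odds = 0.995/0.005 = 199.
Need L⁶ ≥ 199 ÷ (7/13) = 2587/7.
2⁶ = 64 < 2587/7 ≤ 729 = 3⁶, so L = 3.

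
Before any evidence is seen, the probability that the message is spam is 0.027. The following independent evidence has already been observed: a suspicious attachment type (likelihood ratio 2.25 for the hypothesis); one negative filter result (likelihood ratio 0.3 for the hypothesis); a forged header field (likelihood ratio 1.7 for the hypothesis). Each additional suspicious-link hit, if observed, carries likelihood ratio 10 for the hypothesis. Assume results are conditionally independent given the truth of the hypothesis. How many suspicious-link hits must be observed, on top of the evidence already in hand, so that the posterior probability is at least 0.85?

3

Prior odds = 0.027/0.973 = 27/973.
Combined Bayes factor of the evidence already in hand = 2.25 × 0.3 × 1.7 = 1.1475.
Odds after that evidence = (27/973) × 1.1475 = 12393/389200.
Target odds = 0.85/0.15 = 17/3.
Need 10ⁿ ≥ 17/3 ÷ (12393/389200) = 389200/2187.
10² = 100 falls short of 389200/2187 but 10³ = 1000 reaches it, so n = 3.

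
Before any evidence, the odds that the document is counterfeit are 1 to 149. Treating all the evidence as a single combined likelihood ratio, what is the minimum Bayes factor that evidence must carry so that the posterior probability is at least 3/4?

Prior odds = 1/149.
Target odds = 0.75/0.25 = 3.
Required Bayes factor = 3 ÷ (1/149) = 447.

447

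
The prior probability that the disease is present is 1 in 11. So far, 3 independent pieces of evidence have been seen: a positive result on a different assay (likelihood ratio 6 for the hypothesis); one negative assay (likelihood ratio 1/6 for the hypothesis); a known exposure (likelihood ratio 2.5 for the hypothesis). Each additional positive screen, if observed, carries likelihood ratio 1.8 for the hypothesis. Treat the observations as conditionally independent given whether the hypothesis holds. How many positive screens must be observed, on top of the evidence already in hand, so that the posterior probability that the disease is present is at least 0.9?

7

Prior odds = (1/11)/(10/11) = 0.1.
Combined Bayes factor of the evidence already in hand = 6 × (1/6) × 2.5 = 2.5.
Odds after that evidence = 0.1 × 2.5 = 0.25.
Target odds = 0.9/0.1 = 9.
Need 1.8ⁿ ≥ 9 ÷ 0.25 = 36.
1.8⁶ = 531441/15625 falls short of 36 but 1.8⁷ = 4782969/78125 reaches it, so n = 7.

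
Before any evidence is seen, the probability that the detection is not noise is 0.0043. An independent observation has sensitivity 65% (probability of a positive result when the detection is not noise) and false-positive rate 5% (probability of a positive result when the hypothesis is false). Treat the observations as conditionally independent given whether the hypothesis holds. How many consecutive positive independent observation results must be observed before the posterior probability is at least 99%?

Prior odds = 0.0043/0.9957 = 43/9957.
Likelihood ratio of a positive result = 0.65/0.05 = 13.
Target posterior odds = 0.99/0.01 = 99.
Require 13ⁿ ≥ 99 ÷ (43/9957) = 985743/43.
13³ = 2197 falls short of 985743/43 but 13⁴ = 28561 reaches it, so n = 4.

4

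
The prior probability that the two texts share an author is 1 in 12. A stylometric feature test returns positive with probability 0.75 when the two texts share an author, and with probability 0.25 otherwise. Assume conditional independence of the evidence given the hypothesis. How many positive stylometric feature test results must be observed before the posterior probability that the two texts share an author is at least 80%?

Prior odds: (1/12) ÷ (11/12) = 1/11.
Likelihood ratio of a positive result = 0.75/0.25 = 3.
Target odds: 0.8 ÷ 0.2 = 4.
Require 3ⁿ ≥ 4 ÷ (1/11) = 44.
3³ = 27 falls short of 44 but 3⁴ = 81 reaches it, so n = 4.

4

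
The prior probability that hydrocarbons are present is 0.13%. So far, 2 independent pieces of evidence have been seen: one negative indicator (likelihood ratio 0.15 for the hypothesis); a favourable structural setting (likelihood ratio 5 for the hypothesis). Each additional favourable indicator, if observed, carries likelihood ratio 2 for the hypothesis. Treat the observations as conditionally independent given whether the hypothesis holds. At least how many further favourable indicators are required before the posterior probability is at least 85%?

13

Prior odds = 0.0013/0.9987 = 13/9987.
Combined Bayes factor of the evidence already in hand = 0.15 × 5 = 0.75.
Odds after that evidence = (13/9987) × 0.75 = 13/13316.
Target odds = 0.85/0.15 = 17/3.
Need 2ⁿ ≥ 17/3 ÷ (13/13316) = 226372/39.
2¹² = 4096 falls short of 226372/39 but 2¹³ = 8192 reaches it, so n = 13.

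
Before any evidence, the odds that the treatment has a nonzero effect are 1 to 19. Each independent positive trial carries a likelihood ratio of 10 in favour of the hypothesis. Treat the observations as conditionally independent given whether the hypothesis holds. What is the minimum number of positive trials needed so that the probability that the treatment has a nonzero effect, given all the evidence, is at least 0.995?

Prior odds = 1/19.
Likelihood ratio per positive trial = 10.
Target posterior odds = 0.995/0.005 = 199.
Require 10ⁿ ≥ 199 ÷ (1/19) = 3781.
10³ = 1000 falls short of 3781 but 10⁴ = 10000 reaches it, so n = 4.

4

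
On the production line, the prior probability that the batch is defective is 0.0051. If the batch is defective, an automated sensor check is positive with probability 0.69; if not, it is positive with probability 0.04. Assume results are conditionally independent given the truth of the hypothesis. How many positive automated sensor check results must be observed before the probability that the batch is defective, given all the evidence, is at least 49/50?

Prior odds: 0.0051 ÷ 0.9949 = 51/9949.
Likelihood ratio of a positive = 0.69/0.04 = 17.25.
Target odds: 0.98 ÷ 0.02 = 49.
Require 17.25ⁿ ≥ 49 ÷ (51/9949) = 487501/51.
17.25³ = 5132.953125 falls short of 487501/51 but 17.25⁴ = 22667121/256 reaches it, so n = 4.

4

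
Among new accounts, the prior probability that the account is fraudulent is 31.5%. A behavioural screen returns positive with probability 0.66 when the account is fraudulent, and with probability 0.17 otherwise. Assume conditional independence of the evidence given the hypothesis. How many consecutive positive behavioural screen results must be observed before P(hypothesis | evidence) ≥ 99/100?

4

Prior odds: 0.315 ÷ 0.685 = 63/137.
Likelihood ratio of a positive result = 0.66/0.17 = 66/17.
Target posterior odds = 0.99/0.01 = 99.
Need (63/137) × (66/17)ⁿ ≥ 99, i.e. (66/17)ⁿ ≥ 1507/7.
(66/17)³ = 287496/4913 falls short of 1507/7 but (66/17)⁴ = 18974736/83521 reaches it, so n = 4.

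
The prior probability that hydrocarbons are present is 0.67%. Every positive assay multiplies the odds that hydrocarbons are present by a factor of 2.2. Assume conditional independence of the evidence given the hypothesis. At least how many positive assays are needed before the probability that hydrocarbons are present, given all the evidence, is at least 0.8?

Prior odds = 0.0067/0.9933 = 67/9933.
Likelihood ratio per positive assay = 2.2.
Target odds: 0.8 ÷ 0.2 = 4.
Need (67/9933) × 2.2ⁿ ≥ 4, i.e. 2.2ⁿ ≥ 39732/67.
2.2⁸ = 214358881/390625 falls short of 39732/67 but 2.2⁹ ≈1207.27 reaches it, so n = 9.

9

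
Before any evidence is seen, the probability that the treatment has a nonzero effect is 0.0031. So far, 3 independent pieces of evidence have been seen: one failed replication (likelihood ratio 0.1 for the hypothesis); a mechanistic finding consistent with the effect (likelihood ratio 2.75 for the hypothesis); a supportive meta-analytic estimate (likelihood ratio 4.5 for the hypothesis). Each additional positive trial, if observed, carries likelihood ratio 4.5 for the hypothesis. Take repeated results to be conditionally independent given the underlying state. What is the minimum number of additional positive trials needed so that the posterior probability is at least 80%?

Prior odds = 0.0031/0.9969 = 31/9969.
Combined Bayes factor of the evidence already in hand = 0.1 × 2.75 × 4.5 = 1.2375.
Odds after that evidence = (31/9969) × 1.2375 = 1023/265840.
Target odds = 0.8/0.2 = 4.
Need 4.5ⁿ ≥ 4 ÷ (1023/265840) = 1063360/1023.
4.5⁴ = 410.0625 falls short of 1063360/1023 but 4.5⁵ = 1845.28125 reaches it, so n = 5.

5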